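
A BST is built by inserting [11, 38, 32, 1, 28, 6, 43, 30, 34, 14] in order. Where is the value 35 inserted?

Starting tree (level order): [11, 1, 38, None, 6, 32, 43, None, None, 28, 34, None, None, 14, 30]
Insertion path: 11 -> 38 -> 32 -> 34
Result: insert 35 as right child of 34
Final tree (level order): [11, 1, 38, None, 6, 32, 43, None, None, 28, 34, None, None, 14, 30, None, 35]


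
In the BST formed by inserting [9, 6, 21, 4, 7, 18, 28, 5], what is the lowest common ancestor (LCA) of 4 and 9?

Tree insertion order: [9, 6, 21, 4, 7, 18, 28, 5]
Tree (level-order array): [9, 6, 21, 4, 7, 18, 28, None, 5]
In a BST, the LCA of p=4, q=9 is the first node v on the
root-to-leaf path with p <= v <= q (go left if both < v, right if both > v).
Walk from root:
  at 9: 4 <= 9 <= 9, this is the LCA
LCA = 9


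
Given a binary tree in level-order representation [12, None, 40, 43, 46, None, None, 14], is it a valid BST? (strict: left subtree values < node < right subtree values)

Level-order array: [12, None, 40, 43, 46, None, None, 14]
Validate using subtree bounds (lo, hi): at each node, require lo < value < hi,
then recurse left with hi=value and right with lo=value.
Preorder trace (stopping at first violation):
  at node 12 with bounds (-inf, +inf): OK
  at node 40 with bounds (12, +inf): OK
  at node 43 with bounds (12, 40): VIOLATION
Node 43 violates its bound: not (12 < 43 < 40).
Result: Not a valid BST


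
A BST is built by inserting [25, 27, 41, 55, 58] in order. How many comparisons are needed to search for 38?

Search path for 38: 25 -> 27 -> 41
Found: False
Comparisons: 3


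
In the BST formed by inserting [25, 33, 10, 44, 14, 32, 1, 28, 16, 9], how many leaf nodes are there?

Tree built from: [25, 33, 10, 44, 14, 32, 1, 28, 16, 9]
Tree (level-order array): [25, 10, 33, 1, 14, 32, 44, None, 9, None, 16, 28]
Rule: A leaf has 0 children.
Per-node child counts:
  node 25: 2 child(ren)
  node 10: 2 child(ren)
  node 1: 1 child(ren)
  node 9: 0 child(ren)
  node 14: 1 child(ren)
  node 16: 0 child(ren)
  node 33: 2 child(ren)
  node 32: 1 child(ren)
  node 28: 0 child(ren)
  node 44: 0 child(ren)
Matching nodes: [9, 16, 28, 44]
Count of leaf nodes: 4


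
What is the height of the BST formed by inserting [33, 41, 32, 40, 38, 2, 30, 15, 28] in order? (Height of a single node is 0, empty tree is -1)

Insertion order: [33, 41, 32, 40, 38, 2, 30, 15, 28]
Tree (level-order array): [33, 32, 41, 2, None, 40, None, None, 30, 38, None, 15, None, None, None, None, 28]
Compute height bottom-up (empty subtree = -1):
  height(28) = 1 + max(-1, -1) = 0
  height(15) = 1 + max(-1, 0) = 1
  height(30) = 1 + max(1, -1) = 2
  height(2) = 1 + max(-1, 2) = 3
  height(32) = 1 + max(3, -1) = 4
  height(38) = 1 + max(-1, -1) = 0
  height(40) = 1 + max(0, -1) = 1
  height(41) = 1 + max(1, -1) = 2
  height(33) = 1 + max(4, 2) = 5
Height = 5


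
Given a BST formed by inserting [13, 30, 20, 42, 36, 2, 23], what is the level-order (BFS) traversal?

Tree insertion order: [13, 30, 20, 42, 36, 2, 23]
Tree (level-order array): [13, 2, 30, None, None, 20, 42, None, 23, 36]
BFS from the root, enqueuing left then right child of each popped node:
  queue [13] -> pop 13, enqueue [2, 30], visited so far: [13]
  queue [2, 30] -> pop 2, enqueue [none], visited so far: [13, 2]
  queue [30] -> pop 30, enqueue [20, 42], visited so far: [13, 2, 30]
  queue [20, 42] -> pop 20, enqueue [23], visited so far: [13, 2, 30, 20]
  queue [42, 23] -> pop 42, enqueue [36], visited so far: [13, 2, 30, 20, 42]
  queue [23, 36] -> pop 23, enqueue [none], visited so far: [13, 2, 30, 20, 42, 23]
  queue [36] -> pop 36, enqueue [none], visited so far: [13, 2, 30, 20, 42, 23, 36]
Result: [13, 2, 30, 20, 42, 23, 36]


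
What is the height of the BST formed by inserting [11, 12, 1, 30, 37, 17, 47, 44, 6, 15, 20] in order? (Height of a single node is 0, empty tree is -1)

Insertion order: [11, 12, 1, 30, 37, 17, 47, 44, 6, 15, 20]
Tree (level-order array): [11, 1, 12, None, 6, None, 30, None, None, 17, 37, 15, 20, None, 47, None, None, None, None, 44]
Compute height bottom-up (empty subtree = -1):
  height(6) = 1 + max(-1, -1) = 0
  height(1) = 1 + max(-1, 0) = 1
  height(15) = 1 + max(-1, -1) = 0
  height(20) = 1 + max(-1, -1) = 0
  height(17) = 1 + max(0, 0) = 1
  height(44) = 1 + max(-1, -1) = 0
  height(47) = 1 + max(0, -1) = 1
  height(37) = 1 + max(-1, 1) = 2
  height(30) = 1 + max(1, 2) = 3
  height(12) = 1 + max(-1, 3) = 4
  height(11) = 1 + max(1, 4) = 5
Height = 5


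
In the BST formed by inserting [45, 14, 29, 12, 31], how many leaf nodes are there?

Tree built from: [45, 14, 29, 12, 31]
Tree (level-order array): [45, 14, None, 12, 29, None, None, None, 31]
Rule: A leaf has 0 children.
Per-node child counts:
  node 45: 1 child(ren)
  node 14: 2 child(ren)
  node 12: 0 child(ren)
  node 29: 1 child(ren)
  node 31: 0 child(ren)
Matching nodes: [12, 31]
Count of leaf nodes: 2


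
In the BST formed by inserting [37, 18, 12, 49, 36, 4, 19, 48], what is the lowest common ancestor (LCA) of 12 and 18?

Tree insertion order: [37, 18, 12, 49, 36, 4, 19, 48]
Tree (level-order array): [37, 18, 49, 12, 36, 48, None, 4, None, 19]
In a BST, the LCA of p=12, q=18 is the first node v on the
root-to-leaf path with p <= v <= q (go left if both < v, right if both > v).
Walk from root:
  at 37: both 12 and 18 < 37, go left
  at 18: 12 <= 18 <= 18, this is the LCA
LCA = 18


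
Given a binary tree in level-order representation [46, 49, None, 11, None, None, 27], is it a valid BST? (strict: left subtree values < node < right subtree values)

Level-order array: [46, 49, None, 11, None, None, 27]
Validate using subtree bounds (lo, hi): at each node, require lo < value < hi,
then recurse left with hi=value and right with lo=value.
Preorder trace (stopping at first violation):
  at node 46 with bounds (-inf, +inf): OK
  at node 49 with bounds (-inf, 46): VIOLATION
Node 49 violates its bound: not (-inf < 49 < 46).
Result: Not a valid BST


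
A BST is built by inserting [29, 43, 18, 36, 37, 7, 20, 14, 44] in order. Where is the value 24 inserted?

Starting tree (level order): [29, 18, 43, 7, 20, 36, 44, None, 14, None, None, None, 37]
Insertion path: 29 -> 18 -> 20
Result: insert 24 as right child of 20
Final tree (level order): [29, 18, 43, 7, 20, 36, 44, None, 14, None, 24, None, 37]


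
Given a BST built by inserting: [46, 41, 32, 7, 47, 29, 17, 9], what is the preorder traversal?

Tree insertion order: [46, 41, 32, 7, 47, 29, 17, 9]
Tree (level-order array): [46, 41, 47, 32, None, None, None, 7, None, None, 29, 17, None, 9]
Preorder traversal: [46, 41, 32, 7, 29, 17, 9, 47]


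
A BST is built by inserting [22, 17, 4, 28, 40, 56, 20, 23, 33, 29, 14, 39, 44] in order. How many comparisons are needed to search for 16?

Search path for 16: 22 -> 17 -> 4 -> 14
Found: False
Comparisons: 4


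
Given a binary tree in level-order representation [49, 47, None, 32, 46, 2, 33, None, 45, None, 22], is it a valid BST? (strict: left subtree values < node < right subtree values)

Level-order array: [49, 47, None, 32, 46, 2, 33, None, 45, None, 22]
Validate using subtree bounds (lo, hi): at each node, require lo < value < hi,
then recurse left with hi=value and right with lo=value.
Preorder trace (stopping at first violation):
  at node 49 with bounds (-inf, +inf): OK
  at node 47 with bounds (-inf, 49): OK
  at node 32 with bounds (-inf, 47): OK
  at node 2 with bounds (-inf, 32): OK
  at node 22 with bounds (2, 32): OK
  at node 33 with bounds (32, 47): OK
  at node 46 with bounds (47, 49): VIOLATION
Node 46 violates its bound: not (47 < 46 < 49).
Result: Not a valid BST


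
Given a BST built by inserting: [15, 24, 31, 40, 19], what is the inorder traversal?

Tree insertion order: [15, 24, 31, 40, 19]
Tree (level-order array): [15, None, 24, 19, 31, None, None, None, 40]
Inorder traversal: [15, 19, 24, 31, 40]


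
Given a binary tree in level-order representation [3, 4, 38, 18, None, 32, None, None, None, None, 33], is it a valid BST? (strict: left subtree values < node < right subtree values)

Level-order array: [3, 4, 38, 18, None, 32, None, None, None, None, 33]
Validate using subtree bounds (lo, hi): at each node, require lo < value < hi,
then recurse left with hi=value and right with lo=value.
Preorder trace (stopping at first violation):
  at node 3 with bounds (-inf, +inf): OK
  at node 4 with bounds (-inf, 3): VIOLATION
Node 4 violates its bound: not (-inf < 4 < 3).
Result: Not a valid BST


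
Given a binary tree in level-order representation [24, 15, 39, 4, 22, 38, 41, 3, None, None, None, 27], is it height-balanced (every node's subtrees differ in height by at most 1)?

Tree (level-order array): [24, 15, 39, 4, 22, 38, 41, 3, None, None, None, 27]
Definition: a tree is height-balanced if, at every node, |h(left) - h(right)| <= 1 (empty subtree has height -1).
Bottom-up per-node check:
  node 3: h_left=-1, h_right=-1, diff=0 [OK], height=0
  node 4: h_left=0, h_right=-1, diff=1 [OK], height=1
  node 22: h_left=-1, h_right=-1, diff=0 [OK], height=0
  node 15: h_left=1, h_right=0, diff=1 [OK], height=2
  node 27: h_left=-1, h_right=-1, diff=0 [OK], height=0
  node 38: h_left=0, h_right=-1, diff=1 [OK], height=1
  node 41: h_left=-1, h_right=-1, diff=0 [OK], height=0
  node 39: h_left=1, h_right=0, diff=1 [OK], height=2
  node 24: h_left=2, h_right=2, diff=0 [OK], height=3
All nodes satisfy the balance condition.
Result: Balanced


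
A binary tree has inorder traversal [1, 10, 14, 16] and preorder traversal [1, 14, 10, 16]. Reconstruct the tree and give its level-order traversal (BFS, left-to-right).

Inorder:  [1, 10, 14, 16]
Preorder: [1, 14, 10, 16]
Algorithm: preorder visits root first, so consume preorder in order;
for each root, split the current inorder slice at that value into
left-subtree inorder and right-subtree inorder, then recurse.
Recursive splits:
  root=1; inorder splits into left=[], right=[10, 14, 16]
  root=14; inorder splits into left=[10], right=[16]
  root=10; inorder splits into left=[], right=[]
  root=16; inorder splits into left=[], right=[]
Reconstructed level-order: [1, 14, 10, 16]


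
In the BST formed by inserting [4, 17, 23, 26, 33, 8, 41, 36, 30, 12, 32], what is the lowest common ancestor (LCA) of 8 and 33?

Tree insertion order: [4, 17, 23, 26, 33, 8, 41, 36, 30, 12, 32]
Tree (level-order array): [4, None, 17, 8, 23, None, 12, None, 26, None, None, None, 33, 30, 41, None, 32, 36]
In a BST, the LCA of p=8, q=33 is the first node v on the
root-to-leaf path with p <= v <= q (go left if both < v, right if both > v).
Walk from root:
  at 4: both 8 and 33 > 4, go right
  at 17: 8 <= 17 <= 33, this is the LCA
LCA = 17


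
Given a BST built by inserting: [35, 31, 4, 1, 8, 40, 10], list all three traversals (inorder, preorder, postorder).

Tree insertion order: [35, 31, 4, 1, 8, 40, 10]
Tree (level-order array): [35, 31, 40, 4, None, None, None, 1, 8, None, None, None, 10]
Inorder (L, root, R): [1, 4, 8, 10, 31, 35, 40]
Preorder (root, L, R): [35, 31, 4, 1, 8, 10, 40]
Postorder (L, R, root): [1, 10, 8, 4, 31, 40, 35]


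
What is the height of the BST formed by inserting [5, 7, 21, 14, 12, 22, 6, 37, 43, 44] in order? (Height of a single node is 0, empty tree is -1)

Insertion order: [5, 7, 21, 14, 12, 22, 6, 37, 43, 44]
Tree (level-order array): [5, None, 7, 6, 21, None, None, 14, 22, 12, None, None, 37, None, None, None, 43, None, 44]
Compute height bottom-up (empty subtree = -1):
  height(6) = 1 + max(-1, -1) = 0
  height(12) = 1 + max(-1, -1) = 0
  height(14) = 1 + max(0, -1) = 1
  height(44) = 1 + max(-1, -1) = 0
  height(43) = 1 + max(-1, 0) = 1
  height(37) = 1 + max(-1, 1) = 2
  height(22) = 1 + max(-1, 2) = 3
  height(21) = 1 + max(1, 3) = 4
  height(7) = 1 + max(0, 4) = 5
  height(5) = 1 + max(-1, 5) = 6
Height = 6


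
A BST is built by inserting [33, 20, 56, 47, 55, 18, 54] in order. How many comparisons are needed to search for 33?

Search path for 33: 33
Found: True
Comparisons: 1


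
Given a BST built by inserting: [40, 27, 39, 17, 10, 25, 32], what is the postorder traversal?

Tree insertion order: [40, 27, 39, 17, 10, 25, 32]
Tree (level-order array): [40, 27, None, 17, 39, 10, 25, 32]
Postorder traversal: [10, 25, 17, 32, 39, 27, 40]


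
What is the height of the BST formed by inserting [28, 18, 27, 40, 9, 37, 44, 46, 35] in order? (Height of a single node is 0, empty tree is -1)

Insertion order: [28, 18, 27, 40, 9, 37, 44, 46, 35]
Tree (level-order array): [28, 18, 40, 9, 27, 37, 44, None, None, None, None, 35, None, None, 46]
Compute height bottom-up (empty subtree = -1):
  height(9) = 1 + max(-1, -1) = 0
  height(27) = 1 + max(-1, -1) = 0
  height(18) = 1 + max(0, 0) = 1
  height(35) = 1 + max(-1, -1) = 0
  height(37) = 1 + max(0, -1) = 1
  height(46) = 1 + max(-1, -1) = 0
  height(44) = 1 + max(-1, 0) = 1
  height(40) = 1 + max(1, 1) = 2
  height(28) = 1 + max(1, 2) = 3
Height = 3


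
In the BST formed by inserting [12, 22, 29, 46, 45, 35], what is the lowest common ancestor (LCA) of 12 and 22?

Tree insertion order: [12, 22, 29, 46, 45, 35]
Tree (level-order array): [12, None, 22, None, 29, None, 46, 45, None, 35]
In a BST, the LCA of p=12, q=22 is the first node v on the
root-to-leaf path with p <= v <= q (go left if both < v, right if both > v).
Walk from root:
  at 12: 12 <= 12 <= 22, this is the LCA
LCA = 12


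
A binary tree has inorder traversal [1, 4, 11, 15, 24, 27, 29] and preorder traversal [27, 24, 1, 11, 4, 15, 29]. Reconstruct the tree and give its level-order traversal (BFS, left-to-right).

Inorder:  [1, 4, 11, 15, 24, 27, 29]
Preorder: [27, 24, 1, 11, 4, 15, 29]
Algorithm: preorder visits root first, so consume preorder in order;
for each root, split the current inorder slice at that value into
left-subtree inorder and right-subtree inorder, then recurse.
Recursive splits:
  root=27; inorder splits into left=[1, 4, 11, 15, 24], right=[29]
  root=24; inorder splits into left=[1, 4, 11, 15], right=[]
  root=1; inorder splits into left=[], right=[4, 11, 15]
  root=11; inorder splits into left=[4], right=[15]
  root=4; inorder splits into left=[], right=[]
  root=15; inorder splits into left=[], right=[]
  root=29; inorder splits into left=[], right=[]
Reconstructed level-order: [27, 24, 29, 1, 11, 4, 15]


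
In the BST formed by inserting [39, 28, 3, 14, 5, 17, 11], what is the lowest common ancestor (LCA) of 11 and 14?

Tree insertion order: [39, 28, 3, 14, 5, 17, 11]
Tree (level-order array): [39, 28, None, 3, None, None, 14, 5, 17, None, 11]
In a BST, the LCA of p=11, q=14 is the first node v on the
root-to-leaf path with p <= v <= q (go left if both < v, right if both > v).
Walk from root:
  at 39: both 11 and 14 < 39, go left
  at 28: both 11 and 14 < 28, go left
  at 3: both 11 and 14 > 3, go right
  at 14: 11 <= 14 <= 14, this is the LCA
LCA = 14


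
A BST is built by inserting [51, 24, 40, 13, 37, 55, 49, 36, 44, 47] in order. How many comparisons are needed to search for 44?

Search path for 44: 51 -> 24 -> 40 -> 49 -> 44
Found: True
Comparisons: 5


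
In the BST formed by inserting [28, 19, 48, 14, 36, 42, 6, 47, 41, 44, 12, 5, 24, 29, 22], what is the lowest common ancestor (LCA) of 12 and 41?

Tree insertion order: [28, 19, 48, 14, 36, 42, 6, 47, 41, 44, 12, 5, 24, 29, 22]
Tree (level-order array): [28, 19, 48, 14, 24, 36, None, 6, None, 22, None, 29, 42, 5, 12, None, None, None, None, 41, 47, None, None, None, None, None, None, 44]
In a BST, the LCA of p=12, q=41 is the first node v on the
root-to-leaf path with p <= v <= q (go left if both < v, right if both > v).
Walk from root:
  at 28: 12 <= 28 <= 41, this is the LCA
LCA = 28


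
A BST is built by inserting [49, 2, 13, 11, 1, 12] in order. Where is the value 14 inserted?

Starting tree (level order): [49, 2, None, 1, 13, None, None, 11, None, None, 12]
Insertion path: 49 -> 2 -> 13
Result: insert 14 as right child of 13
Final tree (level order): [49, 2, None, 1, 13, None, None, 11, 14, None, 12]


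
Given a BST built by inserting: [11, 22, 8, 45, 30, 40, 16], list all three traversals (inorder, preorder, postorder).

Tree insertion order: [11, 22, 8, 45, 30, 40, 16]
Tree (level-order array): [11, 8, 22, None, None, 16, 45, None, None, 30, None, None, 40]
Inorder (L, root, R): [8, 11, 16, 22, 30, 40, 45]
Preorder (root, L, R): [11, 8, 22, 16, 45, 30, 40]
Postorder (L, R, root): [8, 16, 40, 30, 45, 22, 11]


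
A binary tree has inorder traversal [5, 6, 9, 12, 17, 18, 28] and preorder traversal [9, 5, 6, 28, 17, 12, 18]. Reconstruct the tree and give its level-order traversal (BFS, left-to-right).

Inorder:  [5, 6, 9, 12, 17, 18, 28]
Preorder: [9, 5, 6, 28, 17, 12, 18]
Algorithm: preorder visits root first, so consume preorder in order;
for each root, split the current inorder slice at that value into
left-subtree inorder and right-subtree inorder, then recurse.
Recursive splits:
  root=9; inorder splits into left=[5, 6], right=[12, 17, 18, 28]
  root=5; inorder splits into left=[], right=[6]
  root=6; inorder splits into left=[], right=[]
  root=28; inorder splits into left=[12, 17, 18], right=[]
  root=17; inorder splits into left=[12], right=[18]
  root=12; inorder splits into left=[], right=[]
  root=18; inorder splits into left=[], right=[]
Reconstructed level-order: [9, 5, 28, 6, 17, 12, 18]


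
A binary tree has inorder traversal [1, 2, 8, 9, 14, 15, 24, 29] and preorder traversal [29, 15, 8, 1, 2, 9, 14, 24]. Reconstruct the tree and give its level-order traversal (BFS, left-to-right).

Inorder:  [1, 2, 8, 9, 14, 15, 24, 29]
Preorder: [29, 15, 8, 1, 2, 9, 14, 24]
Algorithm: preorder visits root first, so consume preorder in order;
for each root, split the current inorder slice at that value into
left-subtree inorder and right-subtree inorder, then recurse.
Recursive splits:
  root=29; inorder splits into left=[1, 2, 8, 9, 14, 15, 24], right=[]
  root=15; inorder splits into left=[1, 2, 8, 9, 14], right=[24]
  root=8; inorder splits into left=[1, 2], right=[9, 14]
  root=1; inorder splits into left=[], right=[2]
  root=2; inorder splits into left=[], right=[]
  root=9; inorder splits into left=[], right=[14]
  root=14; inorder splits into left=[], right=[]
  root=24; inorder splits into left=[], right=[]
Reconstructed level-order: [29, 15, 8, 24, 1, 9, 2, 14]


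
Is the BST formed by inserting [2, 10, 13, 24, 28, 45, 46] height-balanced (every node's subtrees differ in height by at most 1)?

Tree (level-order array): [2, None, 10, None, 13, None, 24, None, 28, None, 45, None, 46]
Definition: a tree is height-balanced if, at every node, |h(left) - h(right)| <= 1 (empty subtree has height -1).
Bottom-up per-node check:
  node 46: h_left=-1, h_right=-1, diff=0 [OK], height=0
  node 45: h_left=-1, h_right=0, diff=1 [OK], height=1
  node 28: h_left=-1, h_right=1, diff=2 [FAIL (|-1-1|=2 > 1)], height=2
  node 24: h_left=-1, h_right=2, diff=3 [FAIL (|-1-2|=3 > 1)], height=3
  node 13: h_left=-1, h_right=3, diff=4 [FAIL (|-1-3|=4 > 1)], height=4
  node 10: h_left=-1, h_right=4, diff=5 [FAIL (|-1-4|=5 > 1)], height=5
  node 2: h_left=-1, h_right=5, diff=6 [FAIL (|-1-5|=6 > 1)], height=6
Node 28 violates the condition: |-1 - 1| = 2 > 1.
Result: Not balanced


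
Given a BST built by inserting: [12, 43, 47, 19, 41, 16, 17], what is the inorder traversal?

Tree insertion order: [12, 43, 47, 19, 41, 16, 17]
Tree (level-order array): [12, None, 43, 19, 47, 16, 41, None, None, None, 17]
Inorder traversal: [12, 16, 17, 19, 41, 43, 47]


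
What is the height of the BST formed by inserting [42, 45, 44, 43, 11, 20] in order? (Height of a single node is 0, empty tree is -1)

Insertion order: [42, 45, 44, 43, 11, 20]
Tree (level-order array): [42, 11, 45, None, 20, 44, None, None, None, 43]
Compute height bottom-up (empty subtree = -1):
  height(20) = 1 + max(-1, -1) = 0
  height(11) = 1 + max(-1, 0) = 1
  height(43) = 1 + max(-1, -1) = 0
  height(44) = 1 + max(0, -1) = 1
  height(45) = 1 + max(1, -1) = 2
  height(42) = 1 + max(1, 2) = 3
Height = 3


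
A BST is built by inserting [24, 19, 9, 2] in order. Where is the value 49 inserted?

Starting tree (level order): [24, 19, None, 9, None, 2]
Insertion path: 24
Result: insert 49 as right child of 24
Final tree (level order): [24, 19, 49, 9, None, None, None, 2]


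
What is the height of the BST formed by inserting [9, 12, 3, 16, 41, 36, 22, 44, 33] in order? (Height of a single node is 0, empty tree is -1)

Insertion order: [9, 12, 3, 16, 41, 36, 22, 44, 33]
Tree (level-order array): [9, 3, 12, None, None, None, 16, None, 41, 36, 44, 22, None, None, None, None, 33]
Compute height bottom-up (empty subtree = -1):
  height(3) = 1 + max(-1, -1) = 0
  height(33) = 1 + max(-1, -1) = 0
  height(22) = 1 + max(-1, 0) = 1
  height(36) = 1 + max(1, -1) = 2
  height(44) = 1 + max(-1, -1) = 0
  height(41) = 1 + max(2, 0) = 3
  height(16) = 1 + max(-1, 3) = 4
  height(12) = 1 + max(-1, 4) = 5
  height(9) = 1 + max(0, 5) = 6
Height = 6


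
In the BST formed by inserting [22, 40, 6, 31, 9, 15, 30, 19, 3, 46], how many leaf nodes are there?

Tree built from: [22, 40, 6, 31, 9, 15, 30, 19, 3, 46]
Tree (level-order array): [22, 6, 40, 3, 9, 31, 46, None, None, None, 15, 30, None, None, None, None, 19]
Rule: A leaf has 0 children.
Per-node child counts:
  node 22: 2 child(ren)
  node 6: 2 child(ren)
  node 3: 0 child(ren)
  node 9: 1 child(ren)
  node 15: 1 child(ren)
  node 19: 0 child(ren)
  node 40: 2 child(ren)
  node 31: 1 child(ren)
  node 30: 0 child(ren)
  node 46: 0 child(ren)
Matching nodes: [3, 19, 30, 46]
Count of leaf nodes: 4


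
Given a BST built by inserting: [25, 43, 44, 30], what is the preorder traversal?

Tree insertion order: [25, 43, 44, 30]
Tree (level-order array): [25, None, 43, 30, 44]
Preorder traversal: [25, 43, 30, 44]


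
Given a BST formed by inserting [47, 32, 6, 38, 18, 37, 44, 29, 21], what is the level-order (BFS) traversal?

Tree insertion order: [47, 32, 6, 38, 18, 37, 44, 29, 21]
Tree (level-order array): [47, 32, None, 6, 38, None, 18, 37, 44, None, 29, None, None, None, None, 21]
BFS from the root, enqueuing left then right child of each popped node:
  queue [47] -> pop 47, enqueue [32], visited so far: [47]
  queue [32] -> pop 32, enqueue [6, 38], visited so far: [47, 32]
  queue [6, 38] -> pop 6, enqueue [18], visited so far: [47, 32, 6]
  queue [38, 18] -> pop 38, enqueue [37, 44], visited so far: [47, 32, 6, 38]
  queue [18, 37, 44] -> pop 18, enqueue [29], visited so far: [47, 32, 6, 38, 18]
  queue [37, 44, 29] -> pop 37, enqueue [none], visited so far: [47, 32, 6, 38, 18, 37]
  queue [44, 29] -> pop 44, enqueue [none], visited so far: [47, 32, 6, 38, 18, 37, 44]
  queue [29] -> pop 29, enqueue [21], visited so far: [47, 32, 6, 38, 18, 37, 44, 29]
  queue [21] -> pop 21, enqueue [none], visited so far: [47, 32, 6, 38, 18, 37, 44, 29, 21]
Result: [47, 32, 6, 38, 18, 37, 44, 29, 21]


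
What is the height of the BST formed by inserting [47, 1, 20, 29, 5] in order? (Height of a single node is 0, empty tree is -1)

Insertion order: [47, 1, 20, 29, 5]
Tree (level-order array): [47, 1, None, None, 20, 5, 29]
Compute height bottom-up (empty subtree = -1):
  height(5) = 1 + max(-1, -1) = 0
  height(29) = 1 + max(-1, -1) = 0
  height(20) = 1 + max(0, 0) = 1
  height(1) = 1 + max(-1, 1) = 2
  height(47) = 1 + max(2, -1) = 3
Height = 3


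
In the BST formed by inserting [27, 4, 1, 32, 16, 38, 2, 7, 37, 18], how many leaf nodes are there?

Tree built from: [27, 4, 1, 32, 16, 38, 2, 7, 37, 18]
Tree (level-order array): [27, 4, 32, 1, 16, None, 38, None, 2, 7, 18, 37]
Rule: A leaf has 0 children.
Per-node child counts:
  node 27: 2 child(ren)
  node 4: 2 child(ren)
  node 1: 1 child(ren)
  node 2: 0 child(ren)
  node 16: 2 child(ren)
  node 7: 0 child(ren)
  node 18: 0 child(ren)
  node 32: 1 child(ren)
  node 38: 1 child(ren)
  node 37: 0 child(ren)
Matching nodes: [2, 7, 18, 37]
Count of leaf nodes: 4


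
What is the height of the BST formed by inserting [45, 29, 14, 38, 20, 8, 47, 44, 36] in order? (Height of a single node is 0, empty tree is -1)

Insertion order: [45, 29, 14, 38, 20, 8, 47, 44, 36]
Tree (level-order array): [45, 29, 47, 14, 38, None, None, 8, 20, 36, 44]
Compute height bottom-up (empty subtree = -1):
  height(8) = 1 + max(-1, -1) = 0
  height(20) = 1 + max(-1, -1) = 0
  height(14) = 1 + max(0, 0) = 1
  height(36) = 1 + max(-1, -1) = 0
  height(44) = 1 + max(-1, -1) = 0
  height(38) = 1 + max(0, 0) = 1
  height(29) = 1 + max(1, 1) = 2
  height(47) = 1 + max(-1, -1) = 0
  height(45) = 1 + max(2, 0) = 3
Height = 3


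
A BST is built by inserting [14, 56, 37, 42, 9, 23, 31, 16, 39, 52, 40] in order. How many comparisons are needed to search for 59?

Search path for 59: 14 -> 56
Found: False
Comparisons: 2


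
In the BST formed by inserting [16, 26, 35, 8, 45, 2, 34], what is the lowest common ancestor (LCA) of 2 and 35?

Tree insertion order: [16, 26, 35, 8, 45, 2, 34]
Tree (level-order array): [16, 8, 26, 2, None, None, 35, None, None, 34, 45]
In a BST, the LCA of p=2, q=35 is the first node v on the
root-to-leaf path with p <= v <= q (go left if both < v, right if both > v).
Walk from root:
  at 16: 2 <= 16 <= 35, this is the LCA
LCA = 16


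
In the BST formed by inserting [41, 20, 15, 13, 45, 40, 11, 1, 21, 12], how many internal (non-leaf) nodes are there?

Tree built from: [41, 20, 15, 13, 45, 40, 11, 1, 21, 12]
Tree (level-order array): [41, 20, 45, 15, 40, None, None, 13, None, 21, None, 11, None, None, None, 1, 12]
Rule: An internal node has at least one child.
Per-node child counts:
  node 41: 2 child(ren)
  node 20: 2 child(ren)
  node 15: 1 child(ren)
  node 13: 1 child(ren)
  node 11: 2 child(ren)
  node 1: 0 child(ren)
  node 12: 0 child(ren)
  node 40: 1 child(ren)
  node 21: 0 child(ren)
  node 45: 0 child(ren)
Matching nodes: [41, 20, 15, 13, 11, 40]
Count of internal (non-leaf) nodes: 6


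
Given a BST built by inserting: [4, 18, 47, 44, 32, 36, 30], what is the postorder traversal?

Tree insertion order: [4, 18, 47, 44, 32, 36, 30]
Tree (level-order array): [4, None, 18, None, 47, 44, None, 32, None, 30, 36]
Postorder traversal: [30, 36, 32, 44, 47, 18, 4]


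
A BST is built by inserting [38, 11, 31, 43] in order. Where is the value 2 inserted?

Starting tree (level order): [38, 11, 43, None, 31]
Insertion path: 38 -> 11
Result: insert 2 as left child of 11
Final tree (level order): [38, 11, 43, 2, 31]


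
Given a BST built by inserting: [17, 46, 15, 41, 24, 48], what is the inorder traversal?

Tree insertion order: [17, 46, 15, 41, 24, 48]
Tree (level-order array): [17, 15, 46, None, None, 41, 48, 24]
Inorder traversal: [15, 17, 24, 41, 46, 48]


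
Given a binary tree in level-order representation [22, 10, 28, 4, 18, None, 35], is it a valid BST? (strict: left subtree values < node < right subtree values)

Level-order array: [22, 10, 28, 4, 18, None, 35]
Validate using subtree bounds (lo, hi): at each node, require lo < value < hi,
then recurse left with hi=value and right with lo=value.
Preorder trace (stopping at first violation):
  at node 22 with bounds (-inf, +inf): OK
  at node 10 with bounds (-inf, 22): OK
  at node 4 with bounds (-inf, 10): OK
  at node 18 with bounds (10, 22): OK
  at node 28 with bounds (22, +inf): OK
  at node 35 with bounds (28, +inf): OK
No violation found at any node.
Result: Valid BST


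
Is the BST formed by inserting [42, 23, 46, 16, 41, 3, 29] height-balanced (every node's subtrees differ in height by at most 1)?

Tree (level-order array): [42, 23, 46, 16, 41, None, None, 3, None, 29]
Definition: a tree is height-balanced if, at every node, |h(left) - h(right)| <= 1 (empty subtree has height -1).
Bottom-up per-node check:
  node 3: h_left=-1, h_right=-1, diff=0 [OK], height=0
  node 16: h_left=0, h_right=-1, diff=1 [OK], height=1
  node 29: h_left=-1, h_right=-1, diff=0 [OK], height=0
  node 41: h_left=0, h_right=-1, diff=1 [OK], height=1
  node 23: h_left=1, h_right=1, diff=0 [OK], height=2
  node 46: h_left=-1, h_right=-1, diff=0 [OK], height=0
  node 42: h_left=2, h_right=0, diff=2 [FAIL (|2-0|=2 > 1)], height=3
Node 42 violates the condition: |2 - 0| = 2 > 1.
Result: Not balanced


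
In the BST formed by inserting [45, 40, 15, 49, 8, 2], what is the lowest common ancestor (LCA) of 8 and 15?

Tree insertion order: [45, 40, 15, 49, 8, 2]
Tree (level-order array): [45, 40, 49, 15, None, None, None, 8, None, 2]
In a BST, the LCA of p=8, q=15 is the first node v on the
root-to-leaf path with p <= v <= q (go left if both < v, right if both > v).
Walk from root:
  at 45: both 8 and 15 < 45, go left
  at 40: both 8 and 15 < 40, go left
  at 15: 8 <= 15 <= 15, this is the LCA
LCA = 15


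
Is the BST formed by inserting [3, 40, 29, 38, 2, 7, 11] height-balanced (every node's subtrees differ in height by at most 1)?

Tree (level-order array): [3, 2, 40, None, None, 29, None, 7, 38, None, 11]
Definition: a tree is height-balanced if, at every node, |h(left) - h(right)| <= 1 (empty subtree has height -1).
Bottom-up per-node check:
  node 2: h_left=-1, h_right=-1, diff=0 [OK], height=0
  node 11: h_left=-1, h_right=-1, diff=0 [OK], height=0
  node 7: h_left=-1, h_right=0, diff=1 [OK], height=1
  node 38: h_left=-1, h_right=-1, diff=0 [OK], height=0
  node 29: h_left=1, h_right=0, diff=1 [OK], height=2
  node 40: h_left=2, h_right=-1, diff=3 [FAIL (|2--1|=3 > 1)], height=3
  node 3: h_left=0, h_right=3, diff=3 [FAIL (|0-3|=3 > 1)], height=4
Node 40 violates the condition: |2 - -1| = 3 > 1.
Result: Not balanced


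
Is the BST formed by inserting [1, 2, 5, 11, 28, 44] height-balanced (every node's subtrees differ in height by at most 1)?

Tree (level-order array): [1, None, 2, None, 5, None, 11, None, 28, None, 44]
Definition: a tree is height-balanced if, at every node, |h(left) - h(right)| <= 1 (empty subtree has height -1).
Bottom-up per-node check:
  node 44: h_left=-1, h_right=-1, diff=0 [OK], height=0
  node 28: h_left=-1, h_right=0, diff=1 [OK], height=1
  node 11: h_left=-1, h_right=1, diff=2 [FAIL (|-1-1|=2 > 1)], height=2
  node 5: h_left=-1, h_right=2, diff=3 [FAIL (|-1-2|=3 > 1)], height=3
  node 2: h_left=-1, h_right=3, diff=4 [FAIL (|-1-3|=4 > 1)], height=4
  node 1: h_left=-1, h_right=4, diff=5 [FAIL (|-1-4|=5 > 1)], height=5
Node 11 violates the condition: |-1 - 1| = 2 > 1.
Result: Not balanced


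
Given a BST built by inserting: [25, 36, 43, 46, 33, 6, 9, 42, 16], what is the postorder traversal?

Tree insertion order: [25, 36, 43, 46, 33, 6, 9, 42, 16]
Tree (level-order array): [25, 6, 36, None, 9, 33, 43, None, 16, None, None, 42, 46]
Postorder traversal: [16, 9, 6, 33, 42, 46, 43, 36, 25]


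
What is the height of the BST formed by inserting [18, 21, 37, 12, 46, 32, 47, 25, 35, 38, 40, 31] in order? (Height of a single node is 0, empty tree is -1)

Insertion order: [18, 21, 37, 12, 46, 32, 47, 25, 35, 38, 40, 31]
Tree (level-order array): [18, 12, 21, None, None, None, 37, 32, 46, 25, 35, 38, 47, None, 31, None, None, None, 40]
Compute height bottom-up (empty subtree = -1):
  height(12) = 1 + max(-1, -1) = 0
  height(31) = 1 + max(-1, -1) = 0
  height(25) = 1 + max(-1, 0) = 1
  height(35) = 1 + max(-1, -1) = 0
  height(32) = 1 + max(1, 0) = 2
  height(40) = 1 + max(-1, -1) = 0
  height(38) = 1 + max(-1, 0) = 1
  height(47) = 1 + max(-1, -1) = 0
  height(46) = 1 + max(1, 0) = 2
  height(37) = 1 + max(2, 2) = 3
  height(21) = 1 + max(-1, 3) = 4
  height(18) = 1 + max(0, 4) = 5
Height = 5


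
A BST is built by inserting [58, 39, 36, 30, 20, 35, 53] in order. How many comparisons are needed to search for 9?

Search path for 9: 58 -> 39 -> 36 -> 30 -> 20
Found: False
Comparisons: 5


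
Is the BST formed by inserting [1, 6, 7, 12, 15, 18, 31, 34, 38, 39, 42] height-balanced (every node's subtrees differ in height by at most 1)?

Tree (level-order array): [1, None, 6, None, 7, None, 12, None, 15, None, 18, None, 31, None, 34, None, 38, None, 39, None, 42]
Definition: a tree is height-balanced if, at every node, |h(left) - h(right)| <= 1 (empty subtree has height -1).
Bottom-up per-node check:
  node 42: h_left=-1, h_right=-1, diff=0 [OK], height=0
  node 39: h_left=-1, h_right=0, diff=1 [OK], height=1
  node 38: h_left=-1, h_right=1, diff=2 [FAIL (|-1-1|=2 > 1)], height=2
  node 34: h_left=-1, h_right=2, diff=3 [FAIL (|-1-2|=3 > 1)], height=3
  node 31: h_left=-1, h_right=3, diff=4 [FAIL (|-1-3|=4 > 1)], height=4
  node 18: h_left=-1, h_right=4, diff=5 [FAIL (|-1-4|=5 > 1)], height=5
  node 15: h_left=-1, h_right=5, diff=6 [FAIL (|-1-5|=6 > 1)], height=6
  node 12: h_left=-1, h_right=6, diff=7 [FAIL (|-1-6|=7 > 1)], height=7
  node 7: h_left=-1, h_right=7, diff=8 [FAIL (|-1-7|=8 > 1)], height=8
  node 6: h_left=-1, h_right=8, diff=9 [FAIL (|-1-8|=9 > 1)], height=9
  node 1: h_left=-1, h_right=9, diff=10 [FAIL (|-1-9|=10 > 1)], height=10
Node 38 violates the condition: |-1 - 1| = 2 > 1.
Result: Not balanced


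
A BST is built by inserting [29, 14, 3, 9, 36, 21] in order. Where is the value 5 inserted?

Starting tree (level order): [29, 14, 36, 3, 21, None, None, None, 9]
Insertion path: 29 -> 14 -> 3 -> 9
Result: insert 5 as left child of 9
Final tree (level order): [29, 14, 36, 3, 21, None, None, None, 9, None, None, 5]


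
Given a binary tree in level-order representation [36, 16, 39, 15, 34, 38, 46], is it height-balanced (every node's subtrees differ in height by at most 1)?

Tree (level-order array): [36, 16, 39, 15, 34, 38, 46]
Definition: a tree is height-balanced if, at every node, |h(left) - h(right)| <= 1 (empty subtree has height -1).
Bottom-up per-node check:
  node 15: h_left=-1, h_right=-1, diff=0 [OK], height=0
  node 34: h_left=-1, h_right=-1, diff=0 [OK], height=0
  node 16: h_left=0, h_right=0, diff=0 [OK], height=1
  node 38: h_left=-1, h_right=-1, diff=0 [OK], height=0
  node 46: h_left=-1, h_right=-1, diff=0 [OK], height=0
  node 39: h_left=0, h_right=0, diff=0 [OK], height=1
  node 36: h_left=1, h_right=1, diff=0 [OK], height=2
All nodes satisfy the balance condition.
Result: Balanced


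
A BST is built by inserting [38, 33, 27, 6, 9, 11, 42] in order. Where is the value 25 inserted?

Starting tree (level order): [38, 33, 42, 27, None, None, None, 6, None, None, 9, None, 11]
Insertion path: 38 -> 33 -> 27 -> 6 -> 9 -> 11
Result: insert 25 as right child of 11
Final tree (level order): [38, 33, 42, 27, None, None, None, 6, None, None, 9, None, 11, None, 25]


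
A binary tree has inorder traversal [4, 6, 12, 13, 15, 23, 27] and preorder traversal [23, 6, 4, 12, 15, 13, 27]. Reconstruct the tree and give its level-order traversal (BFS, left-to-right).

Inorder:  [4, 6, 12, 13, 15, 23, 27]
Preorder: [23, 6, 4, 12, 15, 13, 27]
Algorithm: preorder visits root first, so consume preorder in order;
for each root, split the current inorder slice at that value into
left-subtree inorder and right-subtree inorder, then recurse.
Recursive splits:
  root=23; inorder splits into left=[4, 6, 12, 13, 15], right=[27]
  root=6; inorder splits into left=[4], right=[12, 13, 15]
  root=4; inorder splits into left=[], right=[]
  root=12; inorder splits into left=[], right=[13, 15]
  root=15; inorder splits into left=[13], right=[]
  root=13; inorder splits into left=[], right=[]
  root=27; inorder splits into left=[], right=[]
Reconstructed level-order: [23, 6, 27, 4, 12, 15, 13]


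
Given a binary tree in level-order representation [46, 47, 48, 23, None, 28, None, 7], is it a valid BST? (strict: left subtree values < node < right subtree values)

Level-order array: [46, 47, 48, 23, None, 28, None, 7]
Validate using subtree bounds (lo, hi): at each node, require lo < value < hi,
then recurse left with hi=value and right with lo=value.
Preorder trace (stopping at first violation):
  at node 46 with bounds (-inf, +inf): OK
  at node 47 with bounds (-inf, 46): VIOLATION
Node 47 violates its bound: not (-inf < 47 < 46).
Result: Not a valid BST


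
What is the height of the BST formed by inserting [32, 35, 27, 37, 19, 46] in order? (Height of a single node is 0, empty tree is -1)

Insertion order: [32, 35, 27, 37, 19, 46]
Tree (level-order array): [32, 27, 35, 19, None, None, 37, None, None, None, 46]
Compute height bottom-up (empty subtree = -1):
  height(19) = 1 + max(-1, -1) = 0
  height(27) = 1 + max(0, -1) = 1
  height(46) = 1 + max(-1, -1) = 0
  height(37) = 1 + max(-1, 0) = 1
  height(35) = 1 + max(-1, 1) = 2
  height(32) = 1 + max(1, 2) = 3
Height = 3


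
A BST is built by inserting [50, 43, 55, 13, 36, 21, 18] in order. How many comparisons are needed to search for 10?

Search path for 10: 50 -> 43 -> 13
Found: False
Comparisons: 3


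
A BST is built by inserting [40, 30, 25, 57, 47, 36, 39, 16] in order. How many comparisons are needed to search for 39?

Search path for 39: 40 -> 30 -> 36 -> 39
Found: True
Comparisons: 4


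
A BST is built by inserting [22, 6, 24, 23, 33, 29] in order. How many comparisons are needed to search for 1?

Search path for 1: 22 -> 6
Found: False
Comparisons: 2


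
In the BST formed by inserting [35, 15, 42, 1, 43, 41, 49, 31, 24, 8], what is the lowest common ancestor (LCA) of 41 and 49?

Tree insertion order: [35, 15, 42, 1, 43, 41, 49, 31, 24, 8]
Tree (level-order array): [35, 15, 42, 1, 31, 41, 43, None, 8, 24, None, None, None, None, 49]
In a BST, the LCA of p=41, q=49 is the first node v on the
root-to-leaf path with p <= v <= q (go left if both < v, right if both > v).
Walk from root:
  at 35: both 41 and 49 > 35, go right
  at 42: 41 <= 42 <= 49, this is the LCA
LCA = 42


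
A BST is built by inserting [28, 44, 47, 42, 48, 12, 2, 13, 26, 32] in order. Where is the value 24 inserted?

Starting tree (level order): [28, 12, 44, 2, 13, 42, 47, None, None, None, 26, 32, None, None, 48]
Insertion path: 28 -> 12 -> 13 -> 26
Result: insert 24 as left child of 26
Final tree (level order): [28, 12, 44, 2, 13, 42, 47, None, None, None, 26, 32, None, None, 48, 24]


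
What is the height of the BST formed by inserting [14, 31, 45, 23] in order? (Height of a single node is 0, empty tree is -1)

Insertion order: [14, 31, 45, 23]
Tree (level-order array): [14, None, 31, 23, 45]
Compute height bottom-up (empty subtree = -1):
  height(23) = 1 + max(-1, -1) = 0
  height(45) = 1 + max(-1, -1) = 0
  height(31) = 1 + max(0, 0) = 1
  height(14) = 1 + max(-1, 1) = 2
Height = 2


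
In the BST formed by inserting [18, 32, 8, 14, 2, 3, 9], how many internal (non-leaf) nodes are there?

Tree built from: [18, 32, 8, 14, 2, 3, 9]
Tree (level-order array): [18, 8, 32, 2, 14, None, None, None, 3, 9]
Rule: An internal node has at least one child.
Per-node child counts:
  node 18: 2 child(ren)
  node 8: 2 child(ren)
  node 2: 1 child(ren)
  node 3: 0 child(ren)
  node 14: 1 child(ren)
  node 9: 0 child(ren)
  node 32: 0 child(ren)
Matching nodes: [18, 8, 2, 14]
Count of internal (non-leaf) nodes: 4


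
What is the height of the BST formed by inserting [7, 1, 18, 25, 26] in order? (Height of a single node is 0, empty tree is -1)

Insertion order: [7, 1, 18, 25, 26]
Tree (level-order array): [7, 1, 18, None, None, None, 25, None, 26]
Compute height bottom-up (empty subtree = -1):
  height(1) = 1 + max(-1, -1) = 0
  height(26) = 1 + max(-1, -1) = 0
  height(25) = 1 + max(-1, 0) = 1
  height(18) = 1 + max(-1, 1) = 2
  height(7) = 1 + max(0, 2) = 3
Height = 3


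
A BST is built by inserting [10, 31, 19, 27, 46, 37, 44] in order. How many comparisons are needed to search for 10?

Search path for 10: 10
Found: True
Comparisons: 1


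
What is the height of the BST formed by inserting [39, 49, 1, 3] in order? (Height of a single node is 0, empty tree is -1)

Insertion order: [39, 49, 1, 3]
Tree (level-order array): [39, 1, 49, None, 3]
Compute height bottom-up (empty subtree = -1):
  height(3) = 1 + max(-1, -1) = 0
  height(1) = 1 + max(-1, 0) = 1
  height(49) = 1 + max(-1, -1) = 0
  height(39) = 1 + max(1, 0) = 2
Height = 2


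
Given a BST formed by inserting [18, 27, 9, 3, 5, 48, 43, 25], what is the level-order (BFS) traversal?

Tree insertion order: [18, 27, 9, 3, 5, 48, 43, 25]
Tree (level-order array): [18, 9, 27, 3, None, 25, 48, None, 5, None, None, 43]
BFS from the root, enqueuing left then right child of each popped node:
  queue [18] -> pop 18, enqueue [9, 27], visited so far: [18]
  queue [9, 27] -> pop 9, enqueue [3], visited so far: [18, 9]
  queue [27, 3] -> pop 27, enqueue [25, 48], visited so far: [18, 9, 27]
  queue [3, 25, 48] -> pop 3, enqueue [5], visited so far: [18, 9, 27, 3]
  queue [25, 48, 5] -> pop 25, enqueue [none], visited so far: [18, 9, 27, 3, 25]
  queue [48, 5] -> pop 48, enqueue [43], visited so far: [18, 9, 27, 3, 25, 48]
  queue [5, 43] -> pop 5, enqueue [none], visited so far: [18, 9, 27, 3, 25, 48, 5]
  queue [43] -> pop 43, enqueue [none], visited so far: [18, 9, 27, 3, 25, 48, 5, 43]
Result: [18, 9, 27, 3, 25, 48, 5, 43]
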